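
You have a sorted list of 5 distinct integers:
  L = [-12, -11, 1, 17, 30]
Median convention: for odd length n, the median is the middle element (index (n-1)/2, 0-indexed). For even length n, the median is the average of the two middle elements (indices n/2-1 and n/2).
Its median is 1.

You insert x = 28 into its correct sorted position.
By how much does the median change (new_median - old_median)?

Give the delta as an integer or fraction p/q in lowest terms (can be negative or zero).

Answer: 8

Derivation:
Old median = 1
After inserting x = 28: new sorted = [-12, -11, 1, 17, 28, 30]
New median = 9
Delta = 9 - 1 = 8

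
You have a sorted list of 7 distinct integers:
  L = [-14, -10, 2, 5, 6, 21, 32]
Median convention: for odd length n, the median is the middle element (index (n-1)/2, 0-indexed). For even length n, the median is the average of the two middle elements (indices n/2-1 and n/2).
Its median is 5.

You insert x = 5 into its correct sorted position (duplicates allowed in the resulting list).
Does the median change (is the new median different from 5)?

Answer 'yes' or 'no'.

Answer: no

Derivation:
Old median = 5
Insert x = 5
New median = 5
Changed? no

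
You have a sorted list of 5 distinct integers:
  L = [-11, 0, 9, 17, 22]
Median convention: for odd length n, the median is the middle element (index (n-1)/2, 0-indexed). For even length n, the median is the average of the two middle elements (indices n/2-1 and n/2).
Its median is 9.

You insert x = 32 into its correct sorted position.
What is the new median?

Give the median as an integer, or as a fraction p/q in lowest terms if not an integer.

Answer: 13

Derivation:
Old list (sorted, length 5): [-11, 0, 9, 17, 22]
Old median = 9
Insert x = 32
Old length odd (5). Middle was index 2 = 9.
New length even (6). New median = avg of two middle elements.
x = 32: 5 elements are < x, 0 elements are > x.
New sorted list: [-11, 0, 9, 17, 22, 32]
New median = 13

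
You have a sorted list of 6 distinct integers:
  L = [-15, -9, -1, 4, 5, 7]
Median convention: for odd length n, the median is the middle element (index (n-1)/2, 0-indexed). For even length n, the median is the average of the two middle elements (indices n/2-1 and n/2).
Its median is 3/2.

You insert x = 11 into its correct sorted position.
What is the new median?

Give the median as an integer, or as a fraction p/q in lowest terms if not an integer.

Answer: 4

Derivation:
Old list (sorted, length 6): [-15, -9, -1, 4, 5, 7]
Old median = 3/2
Insert x = 11
Old length even (6). Middle pair: indices 2,3 = -1,4.
New length odd (7). New median = single middle element.
x = 11: 6 elements are < x, 0 elements are > x.
New sorted list: [-15, -9, -1, 4, 5, 7, 11]
New median = 4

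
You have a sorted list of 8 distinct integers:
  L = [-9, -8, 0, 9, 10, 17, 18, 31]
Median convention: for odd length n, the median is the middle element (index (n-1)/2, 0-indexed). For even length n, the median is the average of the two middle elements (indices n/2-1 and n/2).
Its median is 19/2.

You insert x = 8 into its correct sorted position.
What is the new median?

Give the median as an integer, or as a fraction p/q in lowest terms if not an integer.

Old list (sorted, length 8): [-9, -8, 0, 9, 10, 17, 18, 31]
Old median = 19/2
Insert x = 8
Old length even (8). Middle pair: indices 3,4 = 9,10.
New length odd (9). New median = single middle element.
x = 8: 3 elements are < x, 5 elements are > x.
New sorted list: [-9, -8, 0, 8, 9, 10, 17, 18, 31]
New median = 9

Answer: 9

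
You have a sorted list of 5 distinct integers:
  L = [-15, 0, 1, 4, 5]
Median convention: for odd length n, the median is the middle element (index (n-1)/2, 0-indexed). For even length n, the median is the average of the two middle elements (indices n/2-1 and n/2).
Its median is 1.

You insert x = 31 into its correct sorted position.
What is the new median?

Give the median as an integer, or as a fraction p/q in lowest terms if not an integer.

Answer: 5/2

Derivation:
Old list (sorted, length 5): [-15, 0, 1, 4, 5]
Old median = 1
Insert x = 31
Old length odd (5). Middle was index 2 = 1.
New length even (6). New median = avg of two middle elements.
x = 31: 5 elements are < x, 0 elements are > x.
New sorted list: [-15, 0, 1, 4, 5, 31]
New median = 5/2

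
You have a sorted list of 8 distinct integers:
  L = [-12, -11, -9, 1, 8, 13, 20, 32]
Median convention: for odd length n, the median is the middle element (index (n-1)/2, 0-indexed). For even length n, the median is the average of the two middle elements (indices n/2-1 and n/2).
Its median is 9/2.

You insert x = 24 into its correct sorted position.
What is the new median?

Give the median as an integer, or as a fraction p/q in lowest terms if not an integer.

Old list (sorted, length 8): [-12, -11, -9, 1, 8, 13, 20, 32]
Old median = 9/2
Insert x = 24
Old length even (8). Middle pair: indices 3,4 = 1,8.
New length odd (9). New median = single middle element.
x = 24: 7 elements are < x, 1 elements are > x.
New sorted list: [-12, -11, -9, 1, 8, 13, 20, 24, 32]
New median = 8

Answer: 8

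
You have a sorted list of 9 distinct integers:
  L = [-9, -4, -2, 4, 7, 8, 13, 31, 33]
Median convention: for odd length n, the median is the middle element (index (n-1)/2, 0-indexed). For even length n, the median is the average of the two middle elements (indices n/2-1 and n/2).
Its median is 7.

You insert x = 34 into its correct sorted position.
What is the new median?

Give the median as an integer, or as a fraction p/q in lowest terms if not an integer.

Answer: 15/2

Derivation:
Old list (sorted, length 9): [-9, -4, -2, 4, 7, 8, 13, 31, 33]
Old median = 7
Insert x = 34
Old length odd (9). Middle was index 4 = 7.
New length even (10). New median = avg of two middle elements.
x = 34: 9 elements are < x, 0 elements are > x.
New sorted list: [-9, -4, -2, 4, 7, 8, 13, 31, 33, 34]
New median = 15/2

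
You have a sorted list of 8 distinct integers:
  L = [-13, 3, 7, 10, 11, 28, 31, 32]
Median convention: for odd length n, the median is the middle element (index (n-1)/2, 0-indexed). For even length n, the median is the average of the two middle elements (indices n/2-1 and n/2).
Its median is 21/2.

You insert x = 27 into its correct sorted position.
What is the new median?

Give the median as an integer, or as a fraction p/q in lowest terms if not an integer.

Old list (sorted, length 8): [-13, 3, 7, 10, 11, 28, 31, 32]
Old median = 21/2
Insert x = 27
Old length even (8). Middle pair: indices 3,4 = 10,11.
New length odd (9). New median = single middle element.
x = 27: 5 elements are < x, 3 elements are > x.
New sorted list: [-13, 3, 7, 10, 11, 27, 28, 31, 32]
New median = 11

Answer: 11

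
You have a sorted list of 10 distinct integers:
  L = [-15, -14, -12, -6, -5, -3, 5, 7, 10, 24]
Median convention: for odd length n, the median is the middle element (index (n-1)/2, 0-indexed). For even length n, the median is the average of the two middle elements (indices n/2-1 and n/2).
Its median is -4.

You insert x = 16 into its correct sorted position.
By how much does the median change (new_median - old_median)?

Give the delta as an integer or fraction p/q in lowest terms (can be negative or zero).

Old median = -4
After inserting x = 16: new sorted = [-15, -14, -12, -6, -5, -3, 5, 7, 10, 16, 24]
New median = -3
Delta = -3 - -4 = 1

Answer: 1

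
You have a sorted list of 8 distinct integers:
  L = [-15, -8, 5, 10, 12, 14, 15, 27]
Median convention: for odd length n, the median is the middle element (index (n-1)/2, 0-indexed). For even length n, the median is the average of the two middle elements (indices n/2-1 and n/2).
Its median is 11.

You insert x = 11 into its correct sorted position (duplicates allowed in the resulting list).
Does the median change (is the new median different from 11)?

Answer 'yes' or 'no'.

Old median = 11
Insert x = 11
New median = 11
Changed? no

Answer: no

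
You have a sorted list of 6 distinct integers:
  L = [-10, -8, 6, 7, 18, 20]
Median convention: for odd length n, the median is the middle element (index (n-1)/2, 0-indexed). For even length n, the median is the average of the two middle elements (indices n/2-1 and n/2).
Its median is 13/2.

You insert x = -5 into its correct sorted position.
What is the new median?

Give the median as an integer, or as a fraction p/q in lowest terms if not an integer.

Old list (sorted, length 6): [-10, -8, 6, 7, 18, 20]
Old median = 13/2
Insert x = -5
Old length even (6). Middle pair: indices 2,3 = 6,7.
New length odd (7). New median = single middle element.
x = -5: 2 elements are < x, 4 elements are > x.
New sorted list: [-10, -8, -5, 6, 7, 18, 20]
New median = 6

Answer: 6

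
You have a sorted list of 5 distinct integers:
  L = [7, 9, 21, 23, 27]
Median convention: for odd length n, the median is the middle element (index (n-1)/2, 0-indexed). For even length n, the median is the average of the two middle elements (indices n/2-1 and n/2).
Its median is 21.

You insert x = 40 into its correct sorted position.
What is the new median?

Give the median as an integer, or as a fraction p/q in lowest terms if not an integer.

Answer: 22

Derivation:
Old list (sorted, length 5): [7, 9, 21, 23, 27]
Old median = 21
Insert x = 40
Old length odd (5). Middle was index 2 = 21.
New length even (6). New median = avg of two middle elements.
x = 40: 5 elements are < x, 0 elements are > x.
New sorted list: [7, 9, 21, 23, 27, 40]
New median = 22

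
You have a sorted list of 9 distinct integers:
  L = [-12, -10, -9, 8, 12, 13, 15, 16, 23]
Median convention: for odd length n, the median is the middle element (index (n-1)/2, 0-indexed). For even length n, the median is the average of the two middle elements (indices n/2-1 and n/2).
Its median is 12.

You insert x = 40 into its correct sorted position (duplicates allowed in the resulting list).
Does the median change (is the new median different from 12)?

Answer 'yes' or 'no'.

Answer: yes

Derivation:
Old median = 12
Insert x = 40
New median = 25/2
Changed? yes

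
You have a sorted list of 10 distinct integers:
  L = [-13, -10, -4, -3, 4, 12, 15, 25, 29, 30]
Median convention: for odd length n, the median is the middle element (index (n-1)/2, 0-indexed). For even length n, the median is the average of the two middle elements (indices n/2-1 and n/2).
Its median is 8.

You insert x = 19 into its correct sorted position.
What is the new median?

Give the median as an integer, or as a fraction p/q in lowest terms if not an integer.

Answer: 12

Derivation:
Old list (sorted, length 10): [-13, -10, -4, -3, 4, 12, 15, 25, 29, 30]
Old median = 8
Insert x = 19
Old length even (10). Middle pair: indices 4,5 = 4,12.
New length odd (11). New median = single middle element.
x = 19: 7 elements are < x, 3 elements are > x.
New sorted list: [-13, -10, -4, -3, 4, 12, 15, 19, 25, 29, 30]
New median = 12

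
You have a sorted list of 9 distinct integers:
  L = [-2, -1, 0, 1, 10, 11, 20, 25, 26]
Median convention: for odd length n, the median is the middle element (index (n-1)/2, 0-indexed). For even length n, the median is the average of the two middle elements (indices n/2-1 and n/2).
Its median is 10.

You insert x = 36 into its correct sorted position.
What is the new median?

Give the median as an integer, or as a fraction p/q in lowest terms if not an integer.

Old list (sorted, length 9): [-2, -1, 0, 1, 10, 11, 20, 25, 26]
Old median = 10
Insert x = 36
Old length odd (9). Middle was index 4 = 10.
New length even (10). New median = avg of two middle elements.
x = 36: 9 elements are < x, 0 elements are > x.
New sorted list: [-2, -1, 0, 1, 10, 11, 20, 25, 26, 36]
New median = 21/2

Answer: 21/2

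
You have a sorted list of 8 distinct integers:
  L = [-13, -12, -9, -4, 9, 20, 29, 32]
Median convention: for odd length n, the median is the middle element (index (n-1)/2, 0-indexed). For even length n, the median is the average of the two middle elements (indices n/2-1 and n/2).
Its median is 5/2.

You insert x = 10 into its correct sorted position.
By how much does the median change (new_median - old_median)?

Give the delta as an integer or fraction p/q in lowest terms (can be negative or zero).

Answer: 13/2

Derivation:
Old median = 5/2
After inserting x = 10: new sorted = [-13, -12, -9, -4, 9, 10, 20, 29, 32]
New median = 9
Delta = 9 - 5/2 = 13/2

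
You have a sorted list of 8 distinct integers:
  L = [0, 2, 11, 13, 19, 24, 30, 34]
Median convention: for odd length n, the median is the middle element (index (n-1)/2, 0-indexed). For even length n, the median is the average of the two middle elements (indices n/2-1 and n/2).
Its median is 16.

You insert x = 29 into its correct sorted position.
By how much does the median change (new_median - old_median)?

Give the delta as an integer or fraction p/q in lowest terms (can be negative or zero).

Old median = 16
After inserting x = 29: new sorted = [0, 2, 11, 13, 19, 24, 29, 30, 34]
New median = 19
Delta = 19 - 16 = 3

Answer: 3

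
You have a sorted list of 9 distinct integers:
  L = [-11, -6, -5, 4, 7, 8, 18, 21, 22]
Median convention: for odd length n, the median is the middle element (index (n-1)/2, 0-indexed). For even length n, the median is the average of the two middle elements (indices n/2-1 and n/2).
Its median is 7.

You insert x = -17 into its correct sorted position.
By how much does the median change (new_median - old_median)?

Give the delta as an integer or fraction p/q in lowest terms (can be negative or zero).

Answer: -3/2

Derivation:
Old median = 7
After inserting x = -17: new sorted = [-17, -11, -6, -5, 4, 7, 8, 18, 21, 22]
New median = 11/2
Delta = 11/2 - 7 = -3/2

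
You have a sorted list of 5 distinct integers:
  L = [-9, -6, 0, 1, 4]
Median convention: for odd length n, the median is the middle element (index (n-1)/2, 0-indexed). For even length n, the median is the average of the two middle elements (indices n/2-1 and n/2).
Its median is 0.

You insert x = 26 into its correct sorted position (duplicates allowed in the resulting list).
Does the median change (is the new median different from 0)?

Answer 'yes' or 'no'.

Old median = 0
Insert x = 26
New median = 1/2
Changed? yes

Answer: yes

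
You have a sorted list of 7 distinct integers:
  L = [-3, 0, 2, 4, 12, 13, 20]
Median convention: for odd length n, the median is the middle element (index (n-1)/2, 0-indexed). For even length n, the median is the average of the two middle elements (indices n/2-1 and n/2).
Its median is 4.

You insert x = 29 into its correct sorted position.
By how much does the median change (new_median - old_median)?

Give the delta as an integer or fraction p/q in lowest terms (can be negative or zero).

Old median = 4
After inserting x = 29: new sorted = [-3, 0, 2, 4, 12, 13, 20, 29]
New median = 8
Delta = 8 - 4 = 4

Answer: 4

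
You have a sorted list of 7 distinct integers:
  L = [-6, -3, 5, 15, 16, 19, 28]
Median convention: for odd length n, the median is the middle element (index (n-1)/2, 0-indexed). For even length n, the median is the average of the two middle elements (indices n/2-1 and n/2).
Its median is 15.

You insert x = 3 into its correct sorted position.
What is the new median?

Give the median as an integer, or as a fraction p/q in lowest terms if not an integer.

Old list (sorted, length 7): [-6, -3, 5, 15, 16, 19, 28]
Old median = 15
Insert x = 3
Old length odd (7). Middle was index 3 = 15.
New length even (8). New median = avg of two middle elements.
x = 3: 2 elements are < x, 5 elements are > x.
New sorted list: [-6, -3, 3, 5, 15, 16, 19, 28]
New median = 10

Answer: 10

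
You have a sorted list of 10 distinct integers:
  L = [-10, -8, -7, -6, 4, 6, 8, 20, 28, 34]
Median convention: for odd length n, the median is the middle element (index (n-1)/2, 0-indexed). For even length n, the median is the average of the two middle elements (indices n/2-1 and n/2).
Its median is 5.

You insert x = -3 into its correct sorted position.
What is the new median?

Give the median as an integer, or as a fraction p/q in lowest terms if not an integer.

Old list (sorted, length 10): [-10, -8, -7, -6, 4, 6, 8, 20, 28, 34]
Old median = 5
Insert x = -3
Old length even (10). Middle pair: indices 4,5 = 4,6.
New length odd (11). New median = single middle element.
x = -3: 4 elements are < x, 6 elements are > x.
New sorted list: [-10, -8, -7, -6, -3, 4, 6, 8, 20, 28, 34]
New median = 4

Answer: 4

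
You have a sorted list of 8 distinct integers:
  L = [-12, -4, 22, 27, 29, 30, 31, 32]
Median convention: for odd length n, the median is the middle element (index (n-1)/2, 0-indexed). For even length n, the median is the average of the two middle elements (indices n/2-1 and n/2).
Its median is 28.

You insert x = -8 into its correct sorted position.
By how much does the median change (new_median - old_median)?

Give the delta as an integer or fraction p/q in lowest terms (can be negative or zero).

Answer: -1

Derivation:
Old median = 28
After inserting x = -8: new sorted = [-12, -8, -4, 22, 27, 29, 30, 31, 32]
New median = 27
Delta = 27 - 28 = -1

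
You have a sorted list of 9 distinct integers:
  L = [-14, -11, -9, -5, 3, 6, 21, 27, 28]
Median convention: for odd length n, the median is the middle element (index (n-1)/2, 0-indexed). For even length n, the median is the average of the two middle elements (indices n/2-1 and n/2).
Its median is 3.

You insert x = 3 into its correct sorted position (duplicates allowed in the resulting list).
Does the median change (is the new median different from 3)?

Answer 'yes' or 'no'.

Old median = 3
Insert x = 3
New median = 3
Changed? no

Answer: no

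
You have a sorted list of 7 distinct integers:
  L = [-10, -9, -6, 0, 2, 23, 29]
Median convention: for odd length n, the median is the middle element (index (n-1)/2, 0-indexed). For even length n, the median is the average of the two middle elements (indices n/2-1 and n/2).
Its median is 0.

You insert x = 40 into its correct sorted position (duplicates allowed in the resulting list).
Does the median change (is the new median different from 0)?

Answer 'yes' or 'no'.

Answer: yes

Derivation:
Old median = 0
Insert x = 40
New median = 1
Changed? yes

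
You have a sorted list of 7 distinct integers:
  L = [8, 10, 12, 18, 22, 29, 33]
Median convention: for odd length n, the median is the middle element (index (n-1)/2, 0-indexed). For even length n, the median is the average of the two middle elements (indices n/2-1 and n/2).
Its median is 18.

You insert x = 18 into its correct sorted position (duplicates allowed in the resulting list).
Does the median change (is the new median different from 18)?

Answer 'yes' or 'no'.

Old median = 18
Insert x = 18
New median = 18
Changed? no

Answer: no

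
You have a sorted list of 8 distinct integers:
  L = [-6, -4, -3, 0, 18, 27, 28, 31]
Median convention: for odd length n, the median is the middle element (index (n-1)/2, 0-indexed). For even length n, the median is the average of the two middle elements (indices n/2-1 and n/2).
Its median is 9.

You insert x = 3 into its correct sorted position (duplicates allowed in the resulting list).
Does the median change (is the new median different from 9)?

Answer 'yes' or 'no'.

Old median = 9
Insert x = 3
New median = 3
Changed? yes

Answer: yes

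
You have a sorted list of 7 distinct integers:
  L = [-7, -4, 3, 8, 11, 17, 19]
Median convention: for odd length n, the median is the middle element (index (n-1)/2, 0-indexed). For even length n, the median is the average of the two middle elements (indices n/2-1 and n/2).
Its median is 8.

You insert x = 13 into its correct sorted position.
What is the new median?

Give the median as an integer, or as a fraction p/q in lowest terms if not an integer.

Old list (sorted, length 7): [-7, -4, 3, 8, 11, 17, 19]
Old median = 8
Insert x = 13
Old length odd (7). Middle was index 3 = 8.
New length even (8). New median = avg of two middle elements.
x = 13: 5 elements are < x, 2 elements are > x.
New sorted list: [-7, -4, 3, 8, 11, 13, 17, 19]
New median = 19/2

Answer: 19/2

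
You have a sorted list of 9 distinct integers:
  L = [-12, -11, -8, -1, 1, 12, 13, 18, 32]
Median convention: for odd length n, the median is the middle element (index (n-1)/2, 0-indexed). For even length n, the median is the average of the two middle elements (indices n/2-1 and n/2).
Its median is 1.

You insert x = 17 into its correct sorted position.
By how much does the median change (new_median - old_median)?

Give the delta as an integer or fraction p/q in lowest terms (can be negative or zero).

Answer: 11/2

Derivation:
Old median = 1
After inserting x = 17: new sorted = [-12, -11, -8, -1, 1, 12, 13, 17, 18, 32]
New median = 13/2
Delta = 13/2 - 1 = 11/2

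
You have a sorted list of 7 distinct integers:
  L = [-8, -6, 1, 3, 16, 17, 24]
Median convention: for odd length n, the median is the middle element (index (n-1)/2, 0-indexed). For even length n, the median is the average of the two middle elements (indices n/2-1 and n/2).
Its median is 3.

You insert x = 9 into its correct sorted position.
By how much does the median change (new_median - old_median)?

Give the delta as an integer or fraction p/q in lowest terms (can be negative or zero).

Old median = 3
After inserting x = 9: new sorted = [-8, -6, 1, 3, 9, 16, 17, 24]
New median = 6
Delta = 6 - 3 = 3

Answer: 3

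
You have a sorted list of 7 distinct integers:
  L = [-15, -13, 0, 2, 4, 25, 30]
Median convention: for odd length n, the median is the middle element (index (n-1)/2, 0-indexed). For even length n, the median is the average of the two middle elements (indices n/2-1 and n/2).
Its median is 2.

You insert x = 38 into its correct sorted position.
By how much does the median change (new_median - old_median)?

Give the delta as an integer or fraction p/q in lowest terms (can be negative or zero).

Answer: 1

Derivation:
Old median = 2
After inserting x = 38: new sorted = [-15, -13, 0, 2, 4, 25, 30, 38]
New median = 3
Delta = 3 - 2 = 1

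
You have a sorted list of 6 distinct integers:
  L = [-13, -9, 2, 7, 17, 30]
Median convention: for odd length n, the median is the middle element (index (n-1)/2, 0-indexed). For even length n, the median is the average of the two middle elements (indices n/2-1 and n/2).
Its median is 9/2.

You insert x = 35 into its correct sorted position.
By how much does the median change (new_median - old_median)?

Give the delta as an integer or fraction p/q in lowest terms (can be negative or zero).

Answer: 5/2

Derivation:
Old median = 9/2
After inserting x = 35: new sorted = [-13, -9, 2, 7, 17, 30, 35]
New median = 7
Delta = 7 - 9/2 = 5/2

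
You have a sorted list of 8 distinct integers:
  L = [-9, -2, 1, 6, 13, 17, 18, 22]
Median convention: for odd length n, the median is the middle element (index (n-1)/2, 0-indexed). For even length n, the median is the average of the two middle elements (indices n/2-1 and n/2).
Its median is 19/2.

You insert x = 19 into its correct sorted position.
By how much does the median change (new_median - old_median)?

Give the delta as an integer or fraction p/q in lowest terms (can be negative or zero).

Answer: 7/2

Derivation:
Old median = 19/2
After inserting x = 19: new sorted = [-9, -2, 1, 6, 13, 17, 18, 19, 22]
New median = 13
Delta = 13 - 19/2 = 7/2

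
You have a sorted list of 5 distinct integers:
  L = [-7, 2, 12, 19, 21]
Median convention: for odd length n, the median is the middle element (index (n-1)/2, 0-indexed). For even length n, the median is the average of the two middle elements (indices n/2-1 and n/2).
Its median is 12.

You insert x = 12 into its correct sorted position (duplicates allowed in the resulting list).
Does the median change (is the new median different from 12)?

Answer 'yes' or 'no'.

Answer: no

Derivation:
Old median = 12
Insert x = 12
New median = 12
Changed? no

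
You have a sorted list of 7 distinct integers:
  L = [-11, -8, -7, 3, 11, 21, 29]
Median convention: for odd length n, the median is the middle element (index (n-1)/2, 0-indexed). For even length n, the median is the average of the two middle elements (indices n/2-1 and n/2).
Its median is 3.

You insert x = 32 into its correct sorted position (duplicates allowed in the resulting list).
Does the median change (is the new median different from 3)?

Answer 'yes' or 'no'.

Answer: yes

Derivation:
Old median = 3
Insert x = 32
New median = 7
Changed? yes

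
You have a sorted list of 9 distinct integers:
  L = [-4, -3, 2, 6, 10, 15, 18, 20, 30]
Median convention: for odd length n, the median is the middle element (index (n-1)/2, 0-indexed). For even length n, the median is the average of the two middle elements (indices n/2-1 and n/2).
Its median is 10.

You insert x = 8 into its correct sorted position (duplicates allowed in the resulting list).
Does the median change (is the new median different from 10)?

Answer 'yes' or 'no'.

Old median = 10
Insert x = 8
New median = 9
Changed? yes

Answer: yes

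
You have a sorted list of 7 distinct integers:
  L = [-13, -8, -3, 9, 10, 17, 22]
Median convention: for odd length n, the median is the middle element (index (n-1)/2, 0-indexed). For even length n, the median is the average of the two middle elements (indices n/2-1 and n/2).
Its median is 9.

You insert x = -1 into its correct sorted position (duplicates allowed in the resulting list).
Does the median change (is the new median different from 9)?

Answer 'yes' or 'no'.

Old median = 9
Insert x = -1
New median = 4
Changed? yes

Answer: yes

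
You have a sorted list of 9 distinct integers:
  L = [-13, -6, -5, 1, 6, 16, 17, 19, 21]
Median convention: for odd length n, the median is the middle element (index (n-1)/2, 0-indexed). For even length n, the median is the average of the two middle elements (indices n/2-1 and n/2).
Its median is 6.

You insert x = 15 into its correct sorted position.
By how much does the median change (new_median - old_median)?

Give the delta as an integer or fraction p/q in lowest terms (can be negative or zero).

Old median = 6
After inserting x = 15: new sorted = [-13, -6, -5, 1, 6, 15, 16, 17, 19, 21]
New median = 21/2
Delta = 21/2 - 6 = 9/2

Answer: 9/2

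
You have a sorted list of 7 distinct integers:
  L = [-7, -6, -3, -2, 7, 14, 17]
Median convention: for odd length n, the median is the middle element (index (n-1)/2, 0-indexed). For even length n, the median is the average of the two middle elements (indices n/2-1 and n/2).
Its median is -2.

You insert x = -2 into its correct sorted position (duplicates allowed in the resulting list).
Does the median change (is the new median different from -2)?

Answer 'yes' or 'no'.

Answer: no

Derivation:
Old median = -2
Insert x = -2
New median = -2
Changed? no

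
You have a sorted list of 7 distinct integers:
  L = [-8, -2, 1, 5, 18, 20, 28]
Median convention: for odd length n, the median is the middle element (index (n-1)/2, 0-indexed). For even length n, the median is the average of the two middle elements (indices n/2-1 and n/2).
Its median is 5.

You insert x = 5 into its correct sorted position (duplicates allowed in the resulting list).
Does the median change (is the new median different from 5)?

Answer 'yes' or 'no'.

Answer: no

Derivation:
Old median = 5
Insert x = 5
New median = 5
Changed? no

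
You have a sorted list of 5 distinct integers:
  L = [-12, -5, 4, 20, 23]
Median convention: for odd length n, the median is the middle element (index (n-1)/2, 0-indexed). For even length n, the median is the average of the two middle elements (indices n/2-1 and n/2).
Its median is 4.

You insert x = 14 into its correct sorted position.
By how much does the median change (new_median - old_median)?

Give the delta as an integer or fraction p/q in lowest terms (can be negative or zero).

Old median = 4
After inserting x = 14: new sorted = [-12, -5, 4, 14, 20, 23]
New median = 9
Delta = 9 - 4 = 5

Answer: 5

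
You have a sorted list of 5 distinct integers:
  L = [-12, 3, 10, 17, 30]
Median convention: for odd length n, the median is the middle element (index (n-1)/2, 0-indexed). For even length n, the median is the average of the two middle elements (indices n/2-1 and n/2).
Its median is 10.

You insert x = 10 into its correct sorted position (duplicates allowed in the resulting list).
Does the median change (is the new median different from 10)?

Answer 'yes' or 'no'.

Old median = 10
Insert x = 10
New median = 10
Changed? no

Answer: no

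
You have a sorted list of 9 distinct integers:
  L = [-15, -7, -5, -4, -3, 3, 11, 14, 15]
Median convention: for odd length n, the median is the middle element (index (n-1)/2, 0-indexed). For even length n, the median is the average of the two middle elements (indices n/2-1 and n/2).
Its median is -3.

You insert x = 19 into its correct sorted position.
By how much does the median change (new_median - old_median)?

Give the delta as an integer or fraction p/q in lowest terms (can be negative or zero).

Old median = -3
After inserting x = 19: new sorted = [-15, -7, -5, -4, -3, 3, 11, 14, 15, 19]
New median = 0
Delta = 0 - -3 = 3

Answer: 3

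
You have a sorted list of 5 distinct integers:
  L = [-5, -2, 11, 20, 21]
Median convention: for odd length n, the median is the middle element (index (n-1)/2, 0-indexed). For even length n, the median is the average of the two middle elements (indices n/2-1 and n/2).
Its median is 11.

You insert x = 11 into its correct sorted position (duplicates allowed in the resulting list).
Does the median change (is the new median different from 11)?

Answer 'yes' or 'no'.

Answer: no

Derivation:
Old median = 11
Insert x = 11
New median = 11
Changed? no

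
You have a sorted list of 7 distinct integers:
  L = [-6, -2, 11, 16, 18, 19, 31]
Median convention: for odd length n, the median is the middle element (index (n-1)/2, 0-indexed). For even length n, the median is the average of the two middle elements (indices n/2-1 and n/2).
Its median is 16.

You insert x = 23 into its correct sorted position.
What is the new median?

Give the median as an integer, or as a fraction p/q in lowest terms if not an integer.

Answer: 17

Derivation:
Old list (sorted, length 7): [-6, -2, 11, 16, 18, 19, 31]
Old median = 16
Insert x = 23
Old length odd (7). Middle was index 3 = 16.
New length even (8). New median = avg of two middle elements.
x = 23: 6 elements are < x, 1 elements are > x.
New sorted list: [-6, -2, 11, 16, 18, 19, 23, 31]
New median = 17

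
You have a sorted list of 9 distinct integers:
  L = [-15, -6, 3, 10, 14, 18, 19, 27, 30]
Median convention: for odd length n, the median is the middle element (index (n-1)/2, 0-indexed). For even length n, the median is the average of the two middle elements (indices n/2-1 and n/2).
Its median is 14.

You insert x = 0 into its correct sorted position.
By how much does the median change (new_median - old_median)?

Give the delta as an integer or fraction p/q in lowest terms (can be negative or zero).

Answer: -2

Derivation:
Old median = 14
After inserting x = 0: new sorted = [-15, -6, 0, 3, 10, 14, 18, 19, 27, 30]
New median = 12
Delta = 12 - 14 = -2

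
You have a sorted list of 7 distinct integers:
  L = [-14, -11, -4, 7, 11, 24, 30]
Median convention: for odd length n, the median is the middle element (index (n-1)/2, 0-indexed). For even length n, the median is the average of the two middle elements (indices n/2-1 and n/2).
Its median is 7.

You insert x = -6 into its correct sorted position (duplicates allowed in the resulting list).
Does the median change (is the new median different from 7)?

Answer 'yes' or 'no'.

Old median = 7
Insert x = -6
New median = 3/2
Changed? yes

Answer: yes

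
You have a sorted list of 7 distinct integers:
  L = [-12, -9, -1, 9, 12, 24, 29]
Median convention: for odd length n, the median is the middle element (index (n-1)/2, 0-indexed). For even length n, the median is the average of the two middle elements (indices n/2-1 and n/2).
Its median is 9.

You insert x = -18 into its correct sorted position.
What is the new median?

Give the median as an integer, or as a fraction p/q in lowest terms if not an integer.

Answer: 4

Derivation:
Old list (sorted, length 7): [-12, -9, -1, 9, 12, 24, 29]
Old median = 9
Insert x = -18
Old length odd (7). Middle was index 3 = 9.
New length even (8). New median = avg of two middle elements.
x = -18: 0 elements are < x, 7 elements are > x.
New sorted list: [-18, -12, -9, -1, 9, 12, 24, 29]
New median = 4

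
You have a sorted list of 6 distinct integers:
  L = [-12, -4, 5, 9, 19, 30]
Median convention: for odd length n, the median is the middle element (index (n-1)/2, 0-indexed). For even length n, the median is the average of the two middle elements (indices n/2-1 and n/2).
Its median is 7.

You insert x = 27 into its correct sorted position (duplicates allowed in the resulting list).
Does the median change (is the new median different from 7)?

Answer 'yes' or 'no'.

Answer: yes

Derivation:
Old median = 7
Insert x = 27
New median = 9
Changed? yes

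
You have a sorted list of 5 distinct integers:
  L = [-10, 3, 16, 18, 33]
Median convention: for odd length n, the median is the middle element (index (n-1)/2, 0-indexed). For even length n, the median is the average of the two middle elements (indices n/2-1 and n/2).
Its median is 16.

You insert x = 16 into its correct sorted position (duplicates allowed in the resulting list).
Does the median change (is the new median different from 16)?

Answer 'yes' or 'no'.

Old median = 16
Insert x = 16
New median = 16
Changed? no

Answer: no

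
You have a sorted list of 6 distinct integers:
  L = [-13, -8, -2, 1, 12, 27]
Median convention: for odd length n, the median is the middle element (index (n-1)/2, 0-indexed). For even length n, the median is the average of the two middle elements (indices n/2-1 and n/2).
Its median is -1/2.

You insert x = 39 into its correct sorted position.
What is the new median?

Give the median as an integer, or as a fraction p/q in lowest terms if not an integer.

Old list (sorted, length 6): [-13, -8, -2, 1, 12, 27]
Old median = -1/2
Insert x = 39
Old length even (6). Middle pair: indices 2,3 = -2,1.
New length odd (7). New median = single middle element.
x = 39: 6 elements are < x, 0 elements are > x.
New sorted list: [-13, -8, -2, 1, 12, 27, 39]
New median = 1

Answer: 1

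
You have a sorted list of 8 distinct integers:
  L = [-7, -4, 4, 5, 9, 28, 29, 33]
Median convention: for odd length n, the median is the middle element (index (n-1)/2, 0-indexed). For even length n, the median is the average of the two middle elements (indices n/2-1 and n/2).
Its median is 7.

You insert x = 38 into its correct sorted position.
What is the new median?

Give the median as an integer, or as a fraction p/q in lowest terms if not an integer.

Answer: 9

Derivation:
Old list (sorted, length 8): [-7, -4, 4, 5, 9, 28, 29, 33]
Old median = 7
Insert x = 38
Old length even (8). Middle pair: indices 3,4 = 5,9.
New length odd (9). New median = single middle element.
x = 38: 8 elements are < x, 0 elements are > x.
New sorted list: [-7, -4, 4, 5, 9, 28, 29, 33, 38]
New median = 9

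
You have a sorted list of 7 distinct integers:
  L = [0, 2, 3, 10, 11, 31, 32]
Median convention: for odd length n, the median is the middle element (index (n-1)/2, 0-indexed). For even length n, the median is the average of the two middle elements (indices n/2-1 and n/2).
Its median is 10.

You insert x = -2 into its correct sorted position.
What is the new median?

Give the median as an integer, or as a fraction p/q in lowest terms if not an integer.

Answer: 13/2

Derivation:
Old list (sorted, length 7): [0, 2, 3, 10, 11, 31, 32]
Old median = 10
Insert x = -2
Old length odd (7). Middle was index 3 = 10.
New length even (8). New median = avg of two middle elements.
x = -2: 0 elements are < x, 7 elements are > x.
New sorted list: [-2, 0, 2, 3, 10, 11, 31, 32]
New median = 13/2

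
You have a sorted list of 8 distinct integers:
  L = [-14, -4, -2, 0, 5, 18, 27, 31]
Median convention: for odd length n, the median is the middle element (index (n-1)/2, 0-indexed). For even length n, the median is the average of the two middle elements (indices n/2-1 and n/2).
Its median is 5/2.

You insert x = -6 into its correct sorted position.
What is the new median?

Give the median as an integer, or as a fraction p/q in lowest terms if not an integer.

Old list (sorted, length 8): [-14, -4, -2, 0, 5, 18, 27, 31]
Old median = 5/2
Insert x = -6
Old length even (8). Middle pair: indices 3,4 = 0,5.
New length odd (9). New median = single middle element.
x = -6: 1 elements are < x, 7 elements are > x.
New sorted list: [-14, -6, -4, -2, 0, 5, 18, 27, 31]
New median = 0

Answer: 0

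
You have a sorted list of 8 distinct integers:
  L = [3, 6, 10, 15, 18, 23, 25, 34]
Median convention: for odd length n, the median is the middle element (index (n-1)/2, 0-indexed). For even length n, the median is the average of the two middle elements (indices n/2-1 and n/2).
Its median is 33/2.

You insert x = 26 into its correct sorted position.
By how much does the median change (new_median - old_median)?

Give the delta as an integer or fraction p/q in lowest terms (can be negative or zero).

Old median = 33/2
After inserting x = 26: new sorted = [3, 6, 10, 15, 18, 23, 25, 26, 34]
New median = 18
Delta = 18 - 33/2 = 3/2

Answer: 3/2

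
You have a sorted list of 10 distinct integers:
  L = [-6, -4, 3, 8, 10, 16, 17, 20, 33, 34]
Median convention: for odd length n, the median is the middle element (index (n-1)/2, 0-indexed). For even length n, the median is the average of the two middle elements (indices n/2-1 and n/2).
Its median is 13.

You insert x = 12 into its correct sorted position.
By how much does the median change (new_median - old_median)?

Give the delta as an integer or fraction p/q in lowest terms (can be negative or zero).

Old median = 13
After inserting x = 12: new sorted = [-6, -4, 3, 8, 10, 12, 16, 17, 20, 33, 34]
New median = 12
Delta = 12 - 13 = -1

Answer: -1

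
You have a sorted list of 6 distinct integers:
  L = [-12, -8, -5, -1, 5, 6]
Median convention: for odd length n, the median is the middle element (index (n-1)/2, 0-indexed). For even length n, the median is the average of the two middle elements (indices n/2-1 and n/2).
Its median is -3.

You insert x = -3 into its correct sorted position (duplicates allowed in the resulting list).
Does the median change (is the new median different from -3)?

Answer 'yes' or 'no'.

Old median = -3
Insert x = -3
New median = -3
Changed? no

Answer: no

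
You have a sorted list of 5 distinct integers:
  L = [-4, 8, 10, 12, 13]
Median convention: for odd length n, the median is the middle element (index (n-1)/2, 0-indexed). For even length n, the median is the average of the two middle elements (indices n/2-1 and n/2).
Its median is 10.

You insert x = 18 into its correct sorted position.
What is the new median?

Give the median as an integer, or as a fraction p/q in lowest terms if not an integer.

Answer: 11

Derivation:
Old list (sorted, length 5): [-4, 8, 10, 12, 13]
Old median = 10
Insert x = 18
Old length odd (5). Middle was index 2 = 10.
New length even (6). New median = avg of two middle elements.
x = 18: 5 elements are < x, 0 elements are > x.
New sorted list: [-4, 8, 10, 12, 13, 18]
New median = 11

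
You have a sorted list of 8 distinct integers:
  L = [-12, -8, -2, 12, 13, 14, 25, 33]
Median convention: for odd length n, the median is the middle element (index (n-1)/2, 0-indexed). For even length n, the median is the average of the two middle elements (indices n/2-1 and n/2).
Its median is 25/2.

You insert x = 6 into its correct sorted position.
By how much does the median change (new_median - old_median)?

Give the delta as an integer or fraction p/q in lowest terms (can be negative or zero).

Old median = 25/2
After inserting x = 6: new sorted = [-12, -8, -2, 6, 12, 13, 14, 25, 33]
New median = 12
Delta = 12 - 25/2 = -1/2

Answer: -1/2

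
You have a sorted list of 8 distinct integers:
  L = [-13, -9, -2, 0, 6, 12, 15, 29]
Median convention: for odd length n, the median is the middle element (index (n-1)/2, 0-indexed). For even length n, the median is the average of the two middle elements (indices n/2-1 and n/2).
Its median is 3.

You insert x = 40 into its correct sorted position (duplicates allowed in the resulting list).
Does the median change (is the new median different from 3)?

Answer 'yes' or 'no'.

Old median = 3
Insert x = 40
New median = 6
Changed? yes

Answer: yes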